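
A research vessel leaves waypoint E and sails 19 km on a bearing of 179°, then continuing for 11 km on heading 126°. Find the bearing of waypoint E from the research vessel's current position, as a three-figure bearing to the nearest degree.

Leg 1 (179°, 19 km): east 19 sin 179° = 0.33, north 19 cos 179° = -19.00
Leg 2 (126°, 11 km): east 11 sin 126° = 8.90, north 11 cos 126° = -6.47
Net displacement: 9.23 east, -25.46 north. Direction back to start is (-9.23, 25.46): bearing = atan2(-9.23, 25.46) mod 360° = 340.07° ≈ 340°.

340°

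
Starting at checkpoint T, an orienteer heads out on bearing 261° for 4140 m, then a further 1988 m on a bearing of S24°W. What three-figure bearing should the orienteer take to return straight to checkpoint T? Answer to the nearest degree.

Leg 1 (261°, 4140 m): east 4140 sin 261° = -4089.03, north 4140 cos 261° = -647.64
Leg 2 (S24°W, 1988 m): east 1988 sin 204° = -808.59, north 1988 cos 204° = -1816.13
Net displacement: -4897.62 east, -2463.77 north. Direction back to start is (4897.62, 2463.77): bearing = atan2(4897.62, 2463.77) mod 360° = 63.30° ≈ 063°.

063°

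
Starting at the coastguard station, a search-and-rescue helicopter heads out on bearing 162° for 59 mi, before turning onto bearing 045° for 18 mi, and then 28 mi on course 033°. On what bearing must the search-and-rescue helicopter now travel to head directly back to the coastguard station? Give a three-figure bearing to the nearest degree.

Leg 1 (162°, 59 mi): east 59 sin 162° = 18.23, north 59 cos 162° = -56.11
Leg 2 (045°, 18 mi): east 18 sin 45° = 12.73, north 18 cos 45° = 12.73
Leg 3 (033°, 28 mi): east 28 sin 33° = 15.25, north 28 cos 33° = 23.48
Net displacement: 46.21 east, -19.90 north. Direction back to start is (-46.21, 19.90): bearing = atan2(-46.21, 19.90) mod 360° = 293.30° ≈ 293°.

293°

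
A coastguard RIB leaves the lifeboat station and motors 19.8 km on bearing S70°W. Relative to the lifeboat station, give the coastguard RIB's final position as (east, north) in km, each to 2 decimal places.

Leg 1 (S70°W, 19.8 km): east 19.8 sin 250° = -18.61, north 19.8 cos 250° = -6.77
Summing: -18.61 km east, -6.77 km north → (-18.61, -6.77).

(-18.61, -6.77)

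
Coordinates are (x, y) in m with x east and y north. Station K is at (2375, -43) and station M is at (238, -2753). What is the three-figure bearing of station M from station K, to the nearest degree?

Δeast = 238 − 2375 = -2137.00; Δnorth = -2753 − -43 = -2710.00.
Bearing = atan2(Δeast, Δnorth) mod 360° = 218.26° ≈ 218°.

218°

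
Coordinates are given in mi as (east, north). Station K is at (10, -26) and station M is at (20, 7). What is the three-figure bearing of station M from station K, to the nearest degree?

017°

Δeast = 20 − 10 = 10.00; Δnorth = 7 − -26 = 33.00.
Bearing = atan2(Δeast, Δnorth) mod 360° = 16.86° ≈ 017°.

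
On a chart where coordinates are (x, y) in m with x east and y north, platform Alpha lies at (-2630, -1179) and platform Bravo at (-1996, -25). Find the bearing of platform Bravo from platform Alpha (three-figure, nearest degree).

Δeast = -1996 − -2630 = 634.00; Δnorth = -25 − -1179 = 1154.00.
Bearing = atan2(Δeast, Δnorth) mod 360° = 28.78° ≈ 029°.

029°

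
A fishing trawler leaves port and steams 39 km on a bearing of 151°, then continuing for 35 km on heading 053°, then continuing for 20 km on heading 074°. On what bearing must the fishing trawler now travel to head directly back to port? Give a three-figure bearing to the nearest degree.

Leg 1 (151°, 39 km): east 39 sin 151° = 18.91, north 39 cos 151° = -34.11
Leg 2 (053°, 35 km): east 35 sin 53° = 27.95, north 35 cos 53° = 21.06
Leg 3 (074°, 20 km): east 20 sin 74° = 19.23, north 20 cos 74° = 5.51
Net displacement: 66.09 east, -7.53 north. Direction back to start is (-66.09, 7.53): bearing = atan2(-66.09, 7.53) mod 360° = 276.50° ≈ 277°.

277°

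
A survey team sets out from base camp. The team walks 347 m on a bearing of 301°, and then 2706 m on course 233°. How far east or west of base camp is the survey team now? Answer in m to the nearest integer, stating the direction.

Leg 1 (301°, 347 m): east 347 sin 301° = -297.44, north 347 cos 301° = 178.72
Leg 2 (233°, 2706 m): east 2706 sin 233° = -2161.11, north 2706 cos 233° = -1628.51
Net east component: -2458.54 m.

2459 m west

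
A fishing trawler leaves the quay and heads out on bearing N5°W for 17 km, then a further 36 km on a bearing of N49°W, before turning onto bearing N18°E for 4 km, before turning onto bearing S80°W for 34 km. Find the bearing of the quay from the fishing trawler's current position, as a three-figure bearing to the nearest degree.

122°

Leg 1 (N5°W, 17 km): east 17 sin 355° = -1.48, north 17 cos 355° = 16.94
Leg 2 (N49°W, 36 km): east 36 sin 311° = -27.17, north 36 cos 311° = 23.62
Leg 3 (N18°E, 4 km): east 4 sin 18° = 1.24, north 4 cos 18° = 3.80
Leg 4 (S80°W, 34 km): east 34 sin 260° = -33.48, north 34 cos 260° = -5.90
Net displacement: -60.90 east, 38.45 north. Direction back to start is (60.90, -38.45): bearing = atan2(60.90, -38.45) mod 360° = 122.27° ≈ 122°.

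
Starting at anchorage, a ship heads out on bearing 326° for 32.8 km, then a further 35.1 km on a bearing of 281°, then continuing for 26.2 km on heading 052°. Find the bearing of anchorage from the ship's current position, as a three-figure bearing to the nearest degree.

147°

Leg 1 (326°, 32.8 km): east 32.8 sin 326° = -18.34, north 32.8 cos 326° = 27.19
Leg 2 (281°, 35.1 km): east 35.1 sin 281° = -34.46, north 35.1 cos 281° = 6.70
Leg 3 (052°, 26.2 km): east 26.2 sin 52° = 20.65, north 26.2 cos 52° = 16.13
Net displacement: -32.15 east, 50.02 north. Direction back to start is (32.15, -50.02): bearing = atan2(32.15, -50.02) mod 360° = 147.27° ≈ 147°.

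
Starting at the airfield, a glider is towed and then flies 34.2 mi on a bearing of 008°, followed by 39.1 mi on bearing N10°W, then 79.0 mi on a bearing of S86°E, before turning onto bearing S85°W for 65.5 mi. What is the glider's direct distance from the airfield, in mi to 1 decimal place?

62.2 mi

Leg 1 (008°, 34.2 mi): east 34.2 sin 8° = 4.76, north 34.2 cos 8° = 33.87
Leg 2 (N10°W, 39.1 mi): east 39.1 sin 350° = -6.79, north 39.1 cos 350° = 38.51
Leg 3 (S86°E, 79.0 mi): east 79.0 sin 94° = 78.81, north 79.0 cos 94° = -5.51
Leg 4 (S85°W, 65.5 mi): east 65.5 sin 265° = -65.25, north 65.5 cos 265° = -5.71
Net: 11.53 east, 61.15 north. Distance = √((11.53)² + (61.15)²) = 62.231 mi.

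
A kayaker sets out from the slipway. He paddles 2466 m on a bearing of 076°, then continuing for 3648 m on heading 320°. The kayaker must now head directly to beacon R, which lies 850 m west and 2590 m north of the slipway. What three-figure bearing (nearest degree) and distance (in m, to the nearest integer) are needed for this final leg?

Leg 1 (076°, 2466 m): east 2466 sin 76° = 2392.75, north 2466 cos 76° = 596.58
Leg 2 (320°, 3648 m): east 3648 sin 320° = -2344.89, north 3648 cos 320° = 2794.53
Current position: (47.86, 3391.11). Target: (-850, 2590). Remaining: Δeast = -897.86, Δnorth = -801.11.
Bearing = atan2(-897.86, -801.11) mod 360° = 228.26°; distance = √((-897.86)² + (-801.11)²) = 1203.299 m.

228°, 1203 m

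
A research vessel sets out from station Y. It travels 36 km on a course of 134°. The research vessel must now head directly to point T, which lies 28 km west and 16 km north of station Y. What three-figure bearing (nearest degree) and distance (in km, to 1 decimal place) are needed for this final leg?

Leg 1 (134°, 36 km): east 36 sin 134° = 25.90, north 36 cos 134° = -25.01
Current position: (25.90, -25.01). Target: (-28, 16). Remaining: Δeast = -53.90, Δnorth = 41.01.
Bearing = atan2(-53.90, 41.01) mod 360° = 307.27°; distance = √((-53.90)² + (41.01)²) = 67.723 km.

307°, 67.7 km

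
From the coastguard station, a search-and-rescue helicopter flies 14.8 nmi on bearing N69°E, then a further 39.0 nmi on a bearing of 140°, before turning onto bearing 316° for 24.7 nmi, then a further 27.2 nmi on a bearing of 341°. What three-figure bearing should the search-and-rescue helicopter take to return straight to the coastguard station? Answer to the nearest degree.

214°

Leg 1 (N69°E, 14.8 nmi): east 14.8 sin 69° = 13.82, north 14.8 cos 69° = 5.30
Leg 2 (140°, 39.0 nmi): east 39.0 sin 140° = 25.07, north 39.0 cos 140° = -29.88
Leg 3 (316°, 24.7 nmi): east 24.7 sin 316° = -17.16, north 24.7 cos 316° = 17.77
Leg 4 (341°, 27.2 nmi): east 27.2 sin 341° = -8.86, north 27.2 cos 341° = 25.72
Net displacement: 12.87 east, 18.91 north. Direction back to start is (-12.87, -18.91): bearing = atan2(-12.87, -18.91) mod 360° = 214.24° ≈ 214°.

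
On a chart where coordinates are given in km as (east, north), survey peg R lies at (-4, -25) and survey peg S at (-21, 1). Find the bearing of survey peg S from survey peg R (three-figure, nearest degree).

Δeast = -21 − -4 = -17.00; Δnorth = 1 − -25 = 26.00.
Bearing = atan2(Δeast, Δnorth) mod 360° = 326.82° ≈ 327°.

327°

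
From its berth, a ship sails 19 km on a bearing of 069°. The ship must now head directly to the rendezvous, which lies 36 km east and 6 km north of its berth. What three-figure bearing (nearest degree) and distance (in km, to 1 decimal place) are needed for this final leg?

Leg 1 (069°, 19 km): east 19 sin 69° = 17.74, north 19 cos 69° = 6.81
Current position: (17.74, 6.81). Target: (36, 6). Remaining: Δeast = 18.26, Δnorth = -0.81.
Bearing = atan2(18.26, -0.81) mod 360° = 92.54°; distance = √((18.26)² + (-0.81)²) = 18.280 km.

093°, 18.3 km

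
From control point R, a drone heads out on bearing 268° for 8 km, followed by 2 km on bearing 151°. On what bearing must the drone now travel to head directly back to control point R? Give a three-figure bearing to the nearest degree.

Leg 1 (268°, 8 km): east 8 sin 268° = -8.00, north 8 cos 268° = -0.28
Leg 2 (151°, 2 km): east 2 sin 151° = 0.97, north 2 cos 151° = -1.75
Net displacement: -7.03 east, -2.03 north. Direction back to start is (7.03, 2.03): bearing = atan2(7.03, 2.03) mod 360° = 73.90° ≈ 074°.

074°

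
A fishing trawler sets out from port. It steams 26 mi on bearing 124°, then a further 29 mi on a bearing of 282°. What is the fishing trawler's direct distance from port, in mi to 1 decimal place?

10.9 mi

Leg 1 (124°, 26 mi): east 26 sin 124° = 21.55, north 26 cos 124° = -14.54
Leg 2 (282°, 29 mi): east 29 sin 282° = -28.37, north 29 cos 282° = 6.03
Net: -6.81 east, -8.51 north. Distance = √((-6.81)² + (-8.51)²) = 10.900 mi.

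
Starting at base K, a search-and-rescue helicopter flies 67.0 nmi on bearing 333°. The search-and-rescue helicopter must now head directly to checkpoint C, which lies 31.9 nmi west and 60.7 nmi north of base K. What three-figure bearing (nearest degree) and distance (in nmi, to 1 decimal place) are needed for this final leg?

304°, 1.8 nmi

Leg 1 (333°, 67.0 nmi): east 67.0 sin 333° = -30.42, north 67.0 cos 333° = 59.70
Current position: (-30.42, 59.70). Target: (-31.9, 60.7). Remaining: Δeast = -1.48, Δnorth = 1.00.
Bearing = atan2(-1.48, 1.00) mod 360° = 304.07°; distance = √((-1.48)² + (1.00)²) = 1.790 nmi.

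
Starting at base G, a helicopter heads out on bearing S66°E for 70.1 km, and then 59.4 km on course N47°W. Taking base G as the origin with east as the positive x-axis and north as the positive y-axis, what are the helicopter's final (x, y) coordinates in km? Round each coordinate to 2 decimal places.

(20.60, 12.00)

Leg 1 (S66°E, 70.1 km): east 70.1 sin 114° = 64.04, north 70.1 cos 114° = -28.51
Leg 2 (N47°W, 59.4 km): east 59.4 sin 313° = -43.44, north 59.4 cos 313° = 40.51
Summing: 20.60 km east, 12.00 km north → (20.60, 12.00).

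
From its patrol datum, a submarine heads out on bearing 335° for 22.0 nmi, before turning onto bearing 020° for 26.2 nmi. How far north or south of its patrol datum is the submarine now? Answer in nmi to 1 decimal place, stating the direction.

44.6 nmi north

Leg 1 (335°, 22.0 nmi): east 22.0 sin 335° = -9.30, north 22.0 cos 335° = 19.94
Leg 2 (020°, 26.2 nmi): east 26.2 sin 20° = 8.96, north 26.2 cos 20° = 24.62
Net north component: 44.56 nmi.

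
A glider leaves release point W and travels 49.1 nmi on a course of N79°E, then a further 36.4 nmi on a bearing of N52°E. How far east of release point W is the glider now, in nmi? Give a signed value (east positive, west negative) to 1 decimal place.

76.9 nmi

Leg 1 (N79°E, 49.1 nmi): east 49.1 sin 79° = 48.20, north 49.1 cos 79° = 9.37
Leg 2 (N52°E, 36.4 nmi): east 36.4 sin 52° = 28.68, north 36.4 cos 52° = 22.41
Net east component: 76.88 nmi.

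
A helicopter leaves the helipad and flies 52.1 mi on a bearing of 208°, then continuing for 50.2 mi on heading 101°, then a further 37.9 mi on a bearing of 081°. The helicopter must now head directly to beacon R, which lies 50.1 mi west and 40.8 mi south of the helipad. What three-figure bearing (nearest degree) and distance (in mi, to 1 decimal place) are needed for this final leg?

Leg 1 (208°, 52.1 mi): east 52.1 sin 208° = -24.46, north 52.1 cos 208° = -46.00
Leg 2 (101°, 50.2 mi): east 50.2 sin 101° = 49.28, north 50.2 cos 101° = -9.58
Leg 3 (081°, 37.9 mi): east 37.9 sin 81° = 37.43, north 37.9 cos 81° = 5.93
Current position: (62.25, -49.65). Target: (-50.1, -40.8). Remaining: Δeast = -112.35, Δnorth = 8.85.
Bearing = atan2(-112.35, 8.85) mod 360° = 274.50°; distance = √((-112.35)² + (8.85)²) = 112.700 mi.

275°, 112.7 mi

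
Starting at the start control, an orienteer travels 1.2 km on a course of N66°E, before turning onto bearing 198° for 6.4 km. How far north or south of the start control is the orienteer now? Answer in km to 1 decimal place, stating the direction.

5.6 km south

Leg 1 (N66°E, 1.2 km): east 1.2 sin 66° = 1.10, north 1.2 cos 66° = 0.49
Leg 2 (198°, 6.4 km): east 6.4 sin 198° = -1.98, north 6.4 cos 198° = -6.09
Net north component: -5.60 km.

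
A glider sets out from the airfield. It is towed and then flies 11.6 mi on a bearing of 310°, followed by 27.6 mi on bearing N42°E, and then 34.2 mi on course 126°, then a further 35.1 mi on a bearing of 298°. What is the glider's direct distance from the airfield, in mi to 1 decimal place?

25.1 mi

Leg 1 (310°, 11.6 mi): east 11.6 sin 310° = -8.89, north 11.6 cos 310° = 7.46
Leg 2 (N42°E, 27.6 mi): east 27.6 sin 42° = 18.47, north 27.6 cos 42° = 20.51
Leg 3 (126°, 34.2 mi): east 34.2 sin 126° = 27.67, north 34.2 cos 126° = -20.10
Leg 4 (298°, 35.1 mi): east 35.1 sin 298° = -30.99, north 35.1 cos 298° = 16.48
Net: 6.26 east, 24.34 north. Distance = √((6.26)² + (24.34)²) = 25.135 mi.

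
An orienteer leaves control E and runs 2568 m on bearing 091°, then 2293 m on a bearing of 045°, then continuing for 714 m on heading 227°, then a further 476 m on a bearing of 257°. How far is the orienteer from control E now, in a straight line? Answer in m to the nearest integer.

Leg 1 (091°, 2568 m): east 2568 sin 91° = 2567.61, north 2568 cos 91° = -44.82
Leg 2 (045°, 2293 m): east 2293 sin 45° = 1621.40, north 2293 cos 45° = 1621.40
Leg 3 (227°, 714 m): east 714 sin 227° = -522.19, north 714 cos 227° = -486.95
Leg 4 (257°, 476 m): east 476 sin 257° = -463.80, north 476 cos 257° = -107.08
Net: 3203.02 east, 982.55 north. Distance = √((3203.02)² + (982.55)²) = 3350.334 m.

3350 m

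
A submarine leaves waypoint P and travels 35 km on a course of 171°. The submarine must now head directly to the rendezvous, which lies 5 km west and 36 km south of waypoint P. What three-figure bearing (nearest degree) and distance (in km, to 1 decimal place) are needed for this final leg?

Leg 1 (171°, 35 km): east 35 sin 171° = 5.48, north 35 cos 171° = -34.57
Current position: (5.48, -34.57). Target: (-5, -36). Remaining: Δeast = -10.48, Δnorth = -1.43.
Bearing = atan2(-10.48, -1.43) mod 360° = 262.22°; distance = √((-10.48)² + (-1.43)²) = 10.572 km.

262°, 10.6 km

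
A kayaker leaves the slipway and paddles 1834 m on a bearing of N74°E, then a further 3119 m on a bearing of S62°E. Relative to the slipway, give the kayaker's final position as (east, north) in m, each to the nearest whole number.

Leg 1 (N74°E, 1834 m): east 1834 sin 74° = 1762.95, north 1834 cos 74° = 505.52
Leg 2 (S62°E, 3119 m): east 3119 sin 118° = 2753.91, north 3119 cos 118° = -1464.28
Summing: 4516.87 m east, -958.76 m north → (4517, -959).

(4517, -959)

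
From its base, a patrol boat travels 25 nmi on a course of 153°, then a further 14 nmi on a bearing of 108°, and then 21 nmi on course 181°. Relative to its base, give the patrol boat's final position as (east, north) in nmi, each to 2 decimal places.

(24.30, -47.60)

Leg 1 (153°, 25 nmi): east 25 sin 153° = 11.35, north 25 cos 153° = -22.28
Leg 2 (108°, 14 nmi): east 14 sin 108° = 13.31, north 14 cos 108° = -4.33
Leg 3 (181°, 21 nmi): east 21 sin 181° = -0.37, north 21 cos 181° = -21.00
Summing: 24.30 nmi east, -47.60 nmi north → (24.30, -47.60).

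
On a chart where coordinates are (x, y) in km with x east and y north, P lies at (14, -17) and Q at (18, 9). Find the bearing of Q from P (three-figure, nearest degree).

009°

Δeast = 18 − 14 = 4.00; Δnorth = 9 − -17 = 26.00.
Bearing = atan2(Δeast, Δnorth) mod 360° = 8.75° ≈ 009°.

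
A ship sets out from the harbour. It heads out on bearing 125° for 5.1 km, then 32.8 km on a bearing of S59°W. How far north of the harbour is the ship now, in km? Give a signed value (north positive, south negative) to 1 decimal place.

-19.8 km

Leg 1 (125°, 5.1 km): east 5.1 sin 125° = 4.18, north 5.1 cos 125° = -2.93
Leg 2 (S59°W, 32.8 km): east 32.8 sin 239° = -28.12, north 32.8 cos 239° = -16.89
Net north component: -19.82 km.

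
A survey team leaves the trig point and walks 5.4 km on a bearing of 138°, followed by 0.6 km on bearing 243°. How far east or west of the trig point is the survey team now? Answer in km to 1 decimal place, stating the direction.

Leg 1 (138°, 5.4 km): east 5.4 sin 138° = 3.61, north 5.4 cos 138° = -4.01
Leg 2 (243°, 0.6 km): east 0.6 sin 243° = -0.53, north 0.6 cos 243° = -0.27
Net east component: 3.08 km.

3.1 km east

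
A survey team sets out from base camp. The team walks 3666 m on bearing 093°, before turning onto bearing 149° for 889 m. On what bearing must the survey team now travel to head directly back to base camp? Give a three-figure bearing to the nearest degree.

283°

Leg 1 (093°, 3666 m): east 3666 sin 93° = 3660.98, north 3666 cos 93° = -191.86
Leg 2 (149°, 889 m): east 889 sin 149° = 457.87, north 889 cos 149° = -762.02
Net displacement: 4118.84 east, -953.89 north. Direction back to start is (-4118.84, 953.89): bearing = atan2(-4118.84, 953.89) mod 360° = 283.04° ≈ 283°.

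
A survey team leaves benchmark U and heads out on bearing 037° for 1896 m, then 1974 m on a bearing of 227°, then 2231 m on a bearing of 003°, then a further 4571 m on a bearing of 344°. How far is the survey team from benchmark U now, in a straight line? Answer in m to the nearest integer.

Leg 1 (037°, 1896 m): east 1896 sin 37° = 1141.04, north 1896 cos 37° = 1514.21
Leg 2 (227°, 1974 m): east 1974 sin 227° = -1443.69, north 1974 cos 227° = -1346.26
Leg 3 (003°, 2231 m): east 2231 sin 3° = 116.76, north 2231 cos 3° = 2227.94
Leg 4 (344°, 4571 m): east 4571 sin 344° = -1259.94, north 4571 cos 344° = 4393.93
Net: -1445.83 east, 6789.82 north. Distance = √((-1445.83)² + (6789.82)²) = 6942.049 m.

6942 m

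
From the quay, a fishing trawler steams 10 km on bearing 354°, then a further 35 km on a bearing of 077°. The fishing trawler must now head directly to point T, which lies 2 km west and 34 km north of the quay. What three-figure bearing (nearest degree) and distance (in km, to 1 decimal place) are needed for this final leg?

Leg 1 (354°, 10 km): east 10 sin 354° = -1.05, north 10 cos 354° = 9.95
Leg 2 (077°, 35 km): east 35 sin 77° = 34.10, north 35 cos 77° = 7.87
Current position: (33.06, 17.82). Target: (-2, 34). Remaining: Δeast = -35.06, Δnorth = 16.18.
Bearing = atan2(-35.06, 16.18) mod 360° = 294.78°; distance = √((-35.06)² + (16.18)²) = 38.612 km.

295°, 38.6 km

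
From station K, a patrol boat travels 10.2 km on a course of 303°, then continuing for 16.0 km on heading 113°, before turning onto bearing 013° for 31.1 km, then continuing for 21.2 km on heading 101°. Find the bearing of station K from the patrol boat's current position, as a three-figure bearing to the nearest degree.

Leg 1 (303°, 10.2 km): east 10.2 sin 303° = -8.55, north 10.2 cos 303° = 5.56
Leg 2 (113°, 16.0 km): east 16.0 sin 113° = 14.73, north 16.0 cos 113° = -6.25
Leg 3 (013°, 31.1 km): east 31.1 sin 13° = 7.00, north 31.1 cos 13° = 30.30
Leg 4 (101°, 21.2 km): east 21.2 sin 101° = 20.81, north 21.2 cos 101° = -4.05
Net displacement: 33.98 east, 25.56 north. Direction back to start is (-33.98, -25.56): bearing = atan2(-33.98, -25.56) mod 360° = 233.05° ≈ 233°.

233°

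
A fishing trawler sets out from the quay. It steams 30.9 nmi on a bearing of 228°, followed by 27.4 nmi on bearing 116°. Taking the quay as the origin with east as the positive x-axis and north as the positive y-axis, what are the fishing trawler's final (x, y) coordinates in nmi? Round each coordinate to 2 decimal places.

Leg 1 (228°, 30.9 nmi): east 30.9 sin 228° = -22.96, north 30.9 cos 228° = -20.68
Leg 2 (116°, 27.4 nmi): east 27.4 sin 116° = 24.63, north 27.4 cos 116° = -12.01
Summing: 1.66 nmi east, -32.69 nmi north → (1.66, -32.69).

(1.66, -32.69)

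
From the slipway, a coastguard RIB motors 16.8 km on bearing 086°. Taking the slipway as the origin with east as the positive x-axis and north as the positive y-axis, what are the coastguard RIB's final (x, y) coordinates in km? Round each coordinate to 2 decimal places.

Leg 1 (086°, 16.8 km): east 16.8 sin 86° = 16.76, north 16.8 cos 86° = 1.17
Summing: 16.76 km east, 1.17 km north → (16.76, 1.17).

(16.76, 1.17)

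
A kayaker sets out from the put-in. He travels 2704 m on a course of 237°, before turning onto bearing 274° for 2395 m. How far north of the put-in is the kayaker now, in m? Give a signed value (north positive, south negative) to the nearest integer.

Leg 1 (237°, 2704 m): east 2704 sin 237° = -2267.77, north 2704 cos 237° = -1472.70
Leg 2 (274°, 2395 m): east 2395 sin 274° = -2389.17, north 2395 cos 274° = 167.07
Net north component: -1305.64 m.

-1306 m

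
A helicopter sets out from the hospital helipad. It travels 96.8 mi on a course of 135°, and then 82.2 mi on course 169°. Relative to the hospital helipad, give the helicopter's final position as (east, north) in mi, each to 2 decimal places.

Leg 1 (135°, 96.8 mi): east 96.8 sin 135° = 68.45, north 96.8 cos 135° = -68.45
Leg 2 (169°, 82.2 mi): east 82.2 sin 169° = 15.68, north 82.2 cos 169° = -80.69
Summing: 84.13 mi east, -149.14 mi north → (84.13, -149.14).

(84.13, -149.14)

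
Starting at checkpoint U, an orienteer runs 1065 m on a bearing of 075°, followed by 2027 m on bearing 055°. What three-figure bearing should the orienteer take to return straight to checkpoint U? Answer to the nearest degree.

242°

Leg 1 (075°, 1065 m): east 1065 sin 75° = 1028.71, north 1065 cos 75° = 275.64
Leg 2 (055°, 2027 m): east 2027 sin 55° = 1660.42, north 2027 cos 55° = 1162.64
Net displacement: 2689.13 east, 1438.28 north. Direction back to start is (-2689.13, -1438.28): bearing = atan2(-2689.13, -1438.28) mod 360° = 241.86° ≈ 242°.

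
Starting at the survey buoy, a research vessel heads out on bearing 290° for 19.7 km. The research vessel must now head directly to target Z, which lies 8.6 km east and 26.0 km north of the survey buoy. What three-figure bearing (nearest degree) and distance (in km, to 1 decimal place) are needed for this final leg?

055°, 33.3 km

Leg 1 (290°, 19.7 km): east 19.7 sin 290° = -18.51, north 19.7 cos 290° = 6.74
Current position: (-18.51, 6.74). Target: (8.6, 26.0). Remaining: Δeast = 27.11, Δnorth = 19.26.
Bearing = atan2(27.11, 19.26) mod 360° = 54.61°; distance = √((27.11)² + (19.26)²) = 33.258 km.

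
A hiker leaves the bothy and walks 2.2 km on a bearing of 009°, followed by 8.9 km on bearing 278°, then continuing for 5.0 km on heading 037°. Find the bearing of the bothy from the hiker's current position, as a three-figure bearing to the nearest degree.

144°

Leg 1 (009°, 2.2 km): east 2.2 sin 9° = 0.34, north 2.2 cos 9° = 2.17
Leg 2 (278°, 8.9 km): east 8.9 sin 278° = -8.81, north 8.9 cos 278° = 1.24
Leg 3 (037°, 5.0 km): east 5.0 sin 37° = 3.01, north 5.0 cos 37° = 3.99
Net displacement: -5.46 east, 7.40 north. Direction back to start is (5.46, -7.40): bearing = atan2(5.46, -7.40) mod 360° = 143.60° ≈ 144°.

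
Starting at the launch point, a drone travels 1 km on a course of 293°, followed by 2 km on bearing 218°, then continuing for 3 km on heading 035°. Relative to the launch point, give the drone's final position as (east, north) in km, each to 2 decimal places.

Leg 1 (293°, 1 km): east 1 sin 293° = -0.92, north 1 cos 293° = 0.39
Leg 2 (218°, 2 km): east 2 sin 218° = -1.23, north 2 cos 218° = -1.58
Leg 3 (035°, 3 km): east 3 sin 35° = 1.72, north 3 cos 35° = 2.46
Summing: -0.43 km east, 1.27 km north → (-0.43, 1.27).

(-0.43, 1.27)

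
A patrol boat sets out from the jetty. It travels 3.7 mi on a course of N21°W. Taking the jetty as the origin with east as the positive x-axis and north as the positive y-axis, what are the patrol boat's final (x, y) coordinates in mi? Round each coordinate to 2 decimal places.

(-1.33, 3.45)

Leg 1 (N21°W, 3.7 mi): east 3.7 sin 339° = -1.33, north 3.7 cos 339° = 3.45
Summing: -1.33 mi east, 3.45 mi north → (-1.33, 3.45).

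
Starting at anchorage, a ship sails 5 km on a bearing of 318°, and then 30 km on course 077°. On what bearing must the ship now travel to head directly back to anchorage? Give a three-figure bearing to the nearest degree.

Leg 1 (318°, 5 km): east 5 sin 318° = -3.35, north 5 cos 318° = 3.72
Leg 2 (077°, 30 km): east 30 sin 77° = 29.23, north 30 cos 77° = 6.75
Net displacement: 25.89 east, 10.46 north. Direction back to start is (-25.89, -10.46): bearing = atan2(-25.89, -10.46) mod 360° = 247.99° ≈ 248°.

248°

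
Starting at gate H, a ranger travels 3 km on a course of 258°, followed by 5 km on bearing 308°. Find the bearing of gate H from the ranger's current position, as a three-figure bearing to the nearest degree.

110°

Leg 1 (258°, 3 km): east 3 sin 258° = -2.93, north 3 cos 258° = -0.62
Leg 2 (308°, 5 km): east 5 sin 308° = -3.94, north 5 cos 308° = 3.08
Net displacement: -6.87 east, 2.45 north. Direction back to start is (6.87, -2.45): bearing = atan2(6.87, -2.45) mod 360° = 109.65° ≈ 110°.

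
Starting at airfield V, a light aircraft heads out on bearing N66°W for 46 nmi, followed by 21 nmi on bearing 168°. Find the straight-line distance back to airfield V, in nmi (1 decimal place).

37.7 nmi

Leg 1 (N66°W, 46 nmi): east 46 sin 294° = -42.02, north 46 cos 294° = 18.71
Leg 2 (168°, 21 nmi): east 21 sin 168° = 4.37, north 21 cos 168° = -20.54
Net: -37.66 east, -1.83 north. Distance = √((-37.66)² + (-1.83)²) = 37.701 nmi.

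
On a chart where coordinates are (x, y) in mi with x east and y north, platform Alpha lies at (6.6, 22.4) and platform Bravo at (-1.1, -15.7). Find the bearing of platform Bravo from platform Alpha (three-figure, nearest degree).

191°

Δeast = -1.1 − 6.6 = -7.70; Δnorth = -15.7 − 22.4 = -38.10.
Bearing = atan2(Δeast, Δnorth) mod 360° = 191.43° ≈ 191°.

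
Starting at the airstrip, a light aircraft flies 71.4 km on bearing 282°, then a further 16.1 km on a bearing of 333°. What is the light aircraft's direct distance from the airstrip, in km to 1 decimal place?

82.5 km

Leg 1 (282°, 71.4 km): east 71.4 sin 282° = -69.84, north 71.4 cos 282° = 14.84
Leg 2 (333°, 16.1 km): east 16.1 sin 333° = -7.31, north 16.1 cos 333° = 14.35
Net: -77.15 east, 29.19 north. Distance = √((-77.15)² + (29.19)²) = 82.487 km.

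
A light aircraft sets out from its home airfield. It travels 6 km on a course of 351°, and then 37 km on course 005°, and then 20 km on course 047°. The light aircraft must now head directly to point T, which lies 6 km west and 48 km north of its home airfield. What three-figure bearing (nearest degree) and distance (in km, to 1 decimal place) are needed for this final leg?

250°, 24.4 km

Leg 1 (351°, 6 km): east 6 sin 351° = -0.94, north 6 cos 351° = 5.93
Leg 2 (005°, 37 km): east 37 sin 5° = 3.22, north 37 cos 5° = 36.86
Leg 3 (047°, 20 km): east 20 sin 47° = 14.63, north 20 cos 47° = 13.64
Current position: (16.91, 56.43). Target: (-6, 48). Remaining: Δeast = -22.91, Δnorth = -8.43.
Bearing = atan2(-22.91, -8.43) mod 360° = 249.81°; distance = √((-22.91)² + (-8.43)²) = 24.413 km.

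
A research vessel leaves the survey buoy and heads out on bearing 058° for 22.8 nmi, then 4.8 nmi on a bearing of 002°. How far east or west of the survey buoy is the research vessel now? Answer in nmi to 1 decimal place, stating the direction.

19.5 nmi east

Leg 1 (058°, 22.8 nmi): east 22.8 sin 58° = 19.34, north 22.8 cos 58° = 12.08
Leg 2 (002°, 4.8 nmi): east 4.8 sin 2° = 0.17, north 4.8 cos 2° = 4.80
Net east component: 19.50 nmi.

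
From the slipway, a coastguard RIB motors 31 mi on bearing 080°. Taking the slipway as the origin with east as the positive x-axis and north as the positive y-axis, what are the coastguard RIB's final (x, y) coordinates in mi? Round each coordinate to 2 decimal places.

(30.53, 5.38)

Leg 1 (080°, 31 mi): east 31 sin 80° = 30.53, north 31 cos 80° = 5.38
Summing: 30.53 mi east, 5.38 mi north → (30.53, 5.38).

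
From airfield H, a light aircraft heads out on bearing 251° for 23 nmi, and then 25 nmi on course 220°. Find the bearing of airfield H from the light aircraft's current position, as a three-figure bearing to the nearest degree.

Leg 1 (251°, 23 nmi): east 23 sin 251° = -21.75, north 23 cos 251° = -7.49
Leg 2 (220°, 25 nmi): east 25 sin 220° = -16.07, north 25 cos 220° = -19.15
Net displacement: -37.82 east, -26.64 north. Direction back to start is (37.82, 26.64): bearing = atan2(37.82, 26.64) mod 360° = 54.84° ≈ 055°.

055°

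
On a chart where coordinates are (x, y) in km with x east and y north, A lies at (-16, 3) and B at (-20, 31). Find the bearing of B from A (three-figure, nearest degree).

352°

Δeast = -20 − -16 = -4.00; Δnorth = 31 − 3 = 28.00.
Bearing = atan2(Δeast, Δnorth) mod 360° = 351.87° ≈ 352°.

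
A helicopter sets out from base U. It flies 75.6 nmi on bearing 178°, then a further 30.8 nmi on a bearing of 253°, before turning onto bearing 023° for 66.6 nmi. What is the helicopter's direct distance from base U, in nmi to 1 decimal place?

23.3 nmi

Leg 1 (178°, 75.6 nmi): east 75.6 sin 178° = 2.64, north 75.6 cos 178° = -75.55
Leg 2 (253°, 30.8 nmi): east 30.8 sin 253° = -29.45, north 30.8 cos 253° = -9.01
Leg 3 (023°, 66.6 nmi): east 66.6 sin 23° = 26.02, north 66.6 cos 23° = 61.31
Net: -0.79 east, -23.25 north. Distance = √((-0.79)² + (-23.25)²) = 23.267 nmi.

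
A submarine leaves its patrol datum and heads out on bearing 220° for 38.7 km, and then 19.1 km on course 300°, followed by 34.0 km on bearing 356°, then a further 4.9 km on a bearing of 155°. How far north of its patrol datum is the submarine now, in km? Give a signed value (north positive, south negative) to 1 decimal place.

9.4 km

Leg 1 (220°, 38.7 km): east 38.7 sin 220° = -24.88, north 38.7 cos 220° = -29.65
Leg 2 (300°, 19.1 km): east 19.1 sin 300° = -16.54, north 19.1 cos 300° = 9.55
Leg 3 (356°, 34.0 km): east 34.0 sin 356° = -2.37, north 34.0 cos 356° = 33.92
Leg 4 (155°, 4.9 km): east 4.9 sin 155° = 2.07, north 4.9 cos 155° = -4.44
Net north component: 9.38 km.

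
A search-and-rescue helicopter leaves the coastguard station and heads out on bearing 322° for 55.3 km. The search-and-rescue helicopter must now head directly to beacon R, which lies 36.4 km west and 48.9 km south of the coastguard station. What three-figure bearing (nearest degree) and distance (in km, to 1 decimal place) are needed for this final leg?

181°, 92.5 km

Leg 1 (322°, 55.3 km): east 55.3 sin 322° = -34.05, north 55.3 cos 322° = 43.58
Current position: (-34.05, 43.58). Target: (-36.4, -48.9). Remaining: Δeast = -2.35, Δnorth = -92.48.
Bearing = atan2(-2.35, -92.48) mod 360° = 181.46°; distance = √((-2.35)² + (-92.48)²) = 92.507 km.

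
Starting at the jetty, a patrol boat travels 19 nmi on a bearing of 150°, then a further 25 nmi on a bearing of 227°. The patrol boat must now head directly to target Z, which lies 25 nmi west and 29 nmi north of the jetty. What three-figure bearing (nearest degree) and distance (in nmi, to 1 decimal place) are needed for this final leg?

Leg 1 (150°, 19 nmi): east 19 sin 150° = 9.50, north 19 cos 150° = -16.45
Leg 2 (227°, 25 nmi): east 25 sin 227° = -18.28, north 25 cos 227° = -17.05
Current position: (-8.78, -33.50). Target: (-25, 29). Remaining: Δeast = -16.22, Δnorth = 62.50.
Bearing = atan2(-16.22, 62.50) mod 360° = 345.46°; distance = √((-16.22)² + (62.50)²) = 64.574 nmi.

345°, 64.6 nmi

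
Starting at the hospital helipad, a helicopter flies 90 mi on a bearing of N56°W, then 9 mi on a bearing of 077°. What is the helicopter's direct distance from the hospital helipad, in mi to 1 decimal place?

84.1 mi

Leg 1 (N56°W, 90 mi): east 90 sin 304° = -74.61, north 90 cos 304° = 50.33
Leg 2 (077°, 9 mi): east 9 sin 77° = 8.77, north 9 cos 77° = 2.02
Net: -65.84 east, 52.35 north. Distance = √((-65.84)² + (52.35)²) = 84.120 mi.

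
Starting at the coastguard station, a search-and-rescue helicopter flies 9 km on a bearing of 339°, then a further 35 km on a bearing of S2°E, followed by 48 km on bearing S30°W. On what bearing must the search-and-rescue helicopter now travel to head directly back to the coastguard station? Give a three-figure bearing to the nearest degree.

021°

Leg 1 (339°, 9 km): east 9 sin 339° = -3.23, north 9 cos 339° = 8.40
Leg 2 (S2°E, 35 km): east 35 sin 178° = 1.22, north 35 cos 178° = -34.98
Leg 3 (S30°W, 48 km): east 48 sin 210° = -24.00, north 48 cos 210° = -41.57
Net displacement: -26.00 east, -68.15 north. Direction back to start is (26.00, 68.15): bearing = atan2(26.00, 68.15) mod 360° = 20.89° ≈ 021°.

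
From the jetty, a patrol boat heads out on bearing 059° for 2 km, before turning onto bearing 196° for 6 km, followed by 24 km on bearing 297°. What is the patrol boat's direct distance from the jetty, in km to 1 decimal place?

Leg 1 (059°, 2 km): east 2 sin 59° = 1.71, north 2 cos 59° = 1.03
Leg 2 (196°, 6 km): east 6 sin 196° = -1.65, north 6 cos 196° = -5.77
Leg 3 (297°, 24 km): east 24 sin 297° = -21.38, north 24 cos 297° = 10.90
Net: -21.32 east, 6.16 north. Distance = √((-21.32)² + (6.16)²) = 22.195 km.

22.2 km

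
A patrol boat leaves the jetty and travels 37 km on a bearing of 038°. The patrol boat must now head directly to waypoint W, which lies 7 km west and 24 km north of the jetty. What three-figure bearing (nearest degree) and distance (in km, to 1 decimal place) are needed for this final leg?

Leg 1 (038°, 37 km): east 37 sin 38° = 22.78, north 37 cos 38° = 29.16
Current position: (22.78, 29.16). Target: (-7, 24). Remaining: Δeast = -29.78, Δnorth = -5.16.
Bearing = atan2(-29.78, -5.16) mod 360° = 260.18°; distance = √((-29.78)² + (-5.16)²) = 30.223 km.

260°, 30.2 km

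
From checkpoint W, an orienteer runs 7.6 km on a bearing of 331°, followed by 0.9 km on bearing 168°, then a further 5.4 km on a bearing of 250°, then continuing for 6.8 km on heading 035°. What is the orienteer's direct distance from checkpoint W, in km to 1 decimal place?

Leg 1 (331°, 7.6 km): east 7.6 sin 331° = -3.68, north 7.6 cos 331° = 6.65
Leg 2 (168°, 0.9 km): east 0.9 sin 168° = 0.19, north 0.9 cos 168° = -0.88
Leg 3 (250°, 5.4 km): east 5.4 sin 250° = -5.07, north 5.4 cos 250° = -1.85
Leg 4 (035°, 6.8 km): east 6.8 sin 35° = 3.90, north 6.8 cos 35° = 5.57
Net: -4.67 east, 9.49 north. Distance = √((-4.67)² + (9.49)²) = 10.578 km.

10.6 km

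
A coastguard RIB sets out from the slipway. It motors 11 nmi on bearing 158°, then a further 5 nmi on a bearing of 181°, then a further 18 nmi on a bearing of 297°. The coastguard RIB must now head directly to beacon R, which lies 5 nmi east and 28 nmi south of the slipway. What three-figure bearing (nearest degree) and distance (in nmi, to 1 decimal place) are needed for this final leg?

Leg 1 (158°, 11 nmi): east 11 sin 158° = 4.12, north 11 cos 158° = -10.20
Leg 2 (181°, 5 nmi): east 5 sin 181° = -0.09, north 5 cos 181° = -5.00
Leg 3 (297°, 18 nmi): east 18 sin 297° = -16.04, north 18 cos 297° = 8.17
Current position: (-12.00, -7.03). Target: (5, -28). Remaining: Δeast = 17.00, Δnorth = -20.97.
Bearing = atan2(17.00, -20.97) mod 360° = 140.97°; distance = √((17.00)² + (-20.97)²) = 27.001 nmi.

141°, 27.0 nmi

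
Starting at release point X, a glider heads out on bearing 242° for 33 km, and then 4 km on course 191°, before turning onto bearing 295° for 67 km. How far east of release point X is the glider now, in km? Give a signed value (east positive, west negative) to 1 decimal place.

Leg 1 (242°, 33 km): east 33 sin 242° = -29.14, north 33 cos 242° = -15.49
Leg 2 (191°, 4 km): east 4 sin 191° = -0.76, north 4 cos 191° = -3.93
Leg 3 (295°, 67 km): east 67 sin 295° = -60.72, north 67 cos 295° = 28.32
Net east component: -90.62 km.

-90.6 km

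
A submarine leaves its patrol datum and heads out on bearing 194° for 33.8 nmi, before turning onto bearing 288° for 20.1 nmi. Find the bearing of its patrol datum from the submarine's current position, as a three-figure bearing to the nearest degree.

046°

Leg 1 (194°, 33.8 nmi): east 33.8 sin 194° = -8.18, north 33.8 cos 194° = -32.80
Leg 2 (288°, 20.1 nmi): east 20.1 sin 288° = -19.12, north 20.1 cos 288° = 6.21
Net displacement: -27.29 east, -26.58 north. Direction back to start is (27.29, 26.58): bearing = atan2(27.29, 26.58) mod 360° = 45.75° ≈ 046°.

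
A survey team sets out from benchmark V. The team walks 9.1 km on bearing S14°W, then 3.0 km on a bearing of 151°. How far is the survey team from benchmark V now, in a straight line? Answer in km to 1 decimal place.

11.5 km

Leg 1 (S14°W, 9.1 km): east 9.1 sin 194° = -2.20, north 9.1 cos 194° = -8.83
Leg 2 (151°, 3.0 km): east 3.0 sin 151° = 1.45, north 3.0 cos 151° = -2.62
Net: -0.75 east, -11.45 north. Distance = √((-0.75)² + (-11.45)²) = 11.478 km.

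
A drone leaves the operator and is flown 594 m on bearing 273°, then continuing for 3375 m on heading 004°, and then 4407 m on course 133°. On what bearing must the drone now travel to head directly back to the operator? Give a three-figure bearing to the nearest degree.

Leg 1 (273°, 594 m): east 594 sin 273° = -593.19, north 594 cos 273° = 31.09
Leg 2 (004°, 3375 m): east 3375 sin 4° = 235.43, north 3375 cos 4° = 3366.78
Leg 3 (133°, 4407 m): east 4407 sin 133° = 3223.08, north 4407 cos 133° = -3005.57
Net displacement: 2865.32 east, 392.30 north. Direction back to start is (-2865.32, -392.30): bearing = atan2(-2865.32, -392.30) mod 360° = 262.20° ≈ 262°.

262°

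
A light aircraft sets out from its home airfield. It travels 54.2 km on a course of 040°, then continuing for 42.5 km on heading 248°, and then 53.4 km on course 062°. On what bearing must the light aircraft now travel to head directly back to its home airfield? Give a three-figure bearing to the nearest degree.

220°

Leg 1 (040°, 54.2 km): east 54.2 sin 40° = 34.84, north 54.2 cos 40° = 41.52
Leg 2 (248°, 42.5 km): east 42.5 sin 248° = -39.41, north 42.5 cos 248° = -15.92
Leg 3 (062°, 53.4 km): east 53.4 sin 62° = 47.15, north 53.4 cos 62° = 25.07
Net displacement: 42.58 east, 50.67 north. Direction back to start is (-42.58, -50.67): bearing = atan2(-42.58, -50.67) mod 360° = 220.04° ≈ 220°.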